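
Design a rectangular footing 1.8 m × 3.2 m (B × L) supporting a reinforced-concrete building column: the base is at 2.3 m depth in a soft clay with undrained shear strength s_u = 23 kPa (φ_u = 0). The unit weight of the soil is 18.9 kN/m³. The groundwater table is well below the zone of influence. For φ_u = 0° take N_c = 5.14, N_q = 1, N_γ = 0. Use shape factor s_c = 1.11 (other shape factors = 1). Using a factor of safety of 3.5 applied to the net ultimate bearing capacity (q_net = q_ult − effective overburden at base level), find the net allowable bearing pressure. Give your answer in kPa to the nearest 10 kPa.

q = γ·D_f = 18.9 × 2.3 = 43.47 kPa.
c·N_c·s_c = 23 × 5.14 × 1.11 = 131.22 kPa
q·N_q = 43.47 × 1 = 43.47 kPa
q_ult = 131.22 + 43.47 = 174.69 kPa.
Net ultimate: q_net = 174.69 − 43.47 = 131.22 kPa.
q_all(net) = 131.22 / 3.5 = 37.493 kPa.

q_all(net) ≈ 40 kPa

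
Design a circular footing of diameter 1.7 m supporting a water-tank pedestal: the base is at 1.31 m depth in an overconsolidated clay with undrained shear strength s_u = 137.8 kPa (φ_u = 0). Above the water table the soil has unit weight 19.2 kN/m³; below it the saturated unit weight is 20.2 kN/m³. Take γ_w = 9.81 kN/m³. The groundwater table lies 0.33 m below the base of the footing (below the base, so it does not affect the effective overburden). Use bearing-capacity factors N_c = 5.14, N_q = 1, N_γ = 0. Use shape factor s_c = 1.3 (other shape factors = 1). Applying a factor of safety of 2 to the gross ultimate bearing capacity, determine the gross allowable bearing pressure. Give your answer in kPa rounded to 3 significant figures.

q_all ≈ 473 kPa

Overburden at base level: q = 19.2 × 1.31 = 25.152 kPa.
Cohesion term c·N_c·s_c = 137.8 × 5.14 × 1.3 = 920.78 kPa; surcharge term q·N_q = 25.152 × 1 = 25.152 kPa.
q_ult = 920.78 + 25.152 = 945.93 kPa.
q_all = q_ult / FS = 945.93 / 2 = 472.97 kPa.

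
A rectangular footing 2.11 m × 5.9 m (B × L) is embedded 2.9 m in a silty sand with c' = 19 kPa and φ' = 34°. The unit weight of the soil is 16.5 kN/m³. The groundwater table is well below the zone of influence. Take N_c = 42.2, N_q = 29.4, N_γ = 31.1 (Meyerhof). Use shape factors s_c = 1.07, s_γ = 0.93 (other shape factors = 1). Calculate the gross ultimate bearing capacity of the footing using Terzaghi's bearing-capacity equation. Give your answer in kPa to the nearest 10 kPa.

q_ult ≈ 2770 kPa

Overburden at base level: q = 16.5 × 2.9 = 47.85 kPa.
Cohesion term c·N_c·s_c = 19 × 42.2 × 1.07 = 857.93 kPa; surcharge term q·N_q = 47.85 × 29.4 = 1406.8 kPa; self-weight term 0.5·γ·B·N_γ·s_γ = 0.5 × 16.5 × 2.11 × 31.1 × 0.93 = 503.48 kPa.
q_ult = 857.93 + 1406.8 + 503.48 = 2768.2 kPa.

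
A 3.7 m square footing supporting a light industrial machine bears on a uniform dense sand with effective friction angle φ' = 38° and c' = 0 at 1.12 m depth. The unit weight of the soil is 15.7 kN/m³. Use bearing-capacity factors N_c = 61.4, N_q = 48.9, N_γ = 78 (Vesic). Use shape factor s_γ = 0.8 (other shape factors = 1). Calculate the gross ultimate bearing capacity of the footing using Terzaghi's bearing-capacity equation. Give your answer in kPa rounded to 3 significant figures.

Overburden at base level: q = 15.7 × 1.12 = 17.584 kPa.
Surcharge term q·N_q = 17.584 × 48.9 = 859.86 kPa; self-weight term 0.5·γ·B·N_γ·s_γ = 0.5 × 15.7 × 3.7 × 78 × 0.8 = 1812.4 kPa.
q_ult = 859.86 + 1812.4 = 2672.3 kPa.

q_ult ≈ 2670 kPa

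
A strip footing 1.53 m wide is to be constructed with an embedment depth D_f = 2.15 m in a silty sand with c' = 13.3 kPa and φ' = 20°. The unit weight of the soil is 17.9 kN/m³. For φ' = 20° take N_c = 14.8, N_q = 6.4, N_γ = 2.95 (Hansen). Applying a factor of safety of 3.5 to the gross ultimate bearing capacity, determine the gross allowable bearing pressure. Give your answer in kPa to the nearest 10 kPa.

q = γ·D_f = 17.9 × 2.15 = 38.485 kPa.
c·N_c = 13.3 × 14.8 = 196.84 kPa
q·N_q = 38.485 × 6.4 = 246.3 kPa
0.5·γ·B·N_γ = 0.5 × 17.9 × 1.53 × 2.95 = 40.396 kPa
q_ult = 196.84 + 246.3 + 40.396 = 483.54 kPa.
q_all = q_ult / FS = 483.54 / 3.5 = 138.15 kPa.

q_all ≈ 140 kPa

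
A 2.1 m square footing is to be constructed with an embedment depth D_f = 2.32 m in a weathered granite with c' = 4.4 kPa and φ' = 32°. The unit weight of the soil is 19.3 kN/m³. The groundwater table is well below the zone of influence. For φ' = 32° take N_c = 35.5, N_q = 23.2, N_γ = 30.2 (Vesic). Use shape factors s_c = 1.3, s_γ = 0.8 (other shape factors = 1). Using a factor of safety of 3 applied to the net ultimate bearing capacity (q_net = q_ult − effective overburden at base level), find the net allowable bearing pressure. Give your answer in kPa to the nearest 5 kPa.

Effective surcharge at the founding depth q = γ·D_f = 19.3 × 2.32 = 44.776 kPa.
q_ult = c·N_c·s_c + q·N_q + 0.5·γ·B·N_γ·s_γ
     = 4.4 × 35.5 × 1.3 + 44.776 × 23.2 + 0.5 × 19.3 × 2.1 × 30.2 × 0.8
     = 203.06 + 1038.8 + 489.6 = 1731.5 kPa.
Net ultimate: q_net = 1731.5 − 44.776 = 1686.7 kPa.
q_all(net) = 1686.7 / 3 = 562.23 kPa.

q_all(net) ≈ 560 kPa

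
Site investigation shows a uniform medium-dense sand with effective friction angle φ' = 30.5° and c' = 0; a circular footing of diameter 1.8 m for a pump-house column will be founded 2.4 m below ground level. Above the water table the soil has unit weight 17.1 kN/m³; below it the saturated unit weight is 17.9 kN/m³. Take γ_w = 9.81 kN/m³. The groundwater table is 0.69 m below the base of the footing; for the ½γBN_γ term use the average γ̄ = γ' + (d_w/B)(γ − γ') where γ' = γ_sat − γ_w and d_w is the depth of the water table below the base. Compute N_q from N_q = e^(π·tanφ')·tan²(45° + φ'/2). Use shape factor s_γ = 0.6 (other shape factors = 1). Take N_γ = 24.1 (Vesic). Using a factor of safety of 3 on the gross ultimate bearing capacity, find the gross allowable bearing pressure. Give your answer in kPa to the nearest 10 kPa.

N_q = e^(π·tan30.5°)·tan²(60.25°) = 19.48.
Overburden at base level: q = 17.1 × 2.4 = 41.04 kPa.
The water table is 0.69 m below the base (< B = 1.8 m), so the ½γBN_γ term uses γ̄ = γ' + (d_w/B)(γ − γ') = 8.09 + (0.69/1.8)(17.1 − 8.09) = 11.544 kN/m³.
Surcharge term q·N_q = 41.04 × 19.479 = 799.43 kPa; self-weight term 0.5·γ·B·N_γ·s_γ = 0.5 × 11.544 × 1.8 × 24.1 × 0.6 = 150.23 kPa.
q_ult = 799.43 + 150.23 = 949.67 kPa.
q_all = 949.67 / 3 = 316.56 kPa.

q_all ≈ 320 kPa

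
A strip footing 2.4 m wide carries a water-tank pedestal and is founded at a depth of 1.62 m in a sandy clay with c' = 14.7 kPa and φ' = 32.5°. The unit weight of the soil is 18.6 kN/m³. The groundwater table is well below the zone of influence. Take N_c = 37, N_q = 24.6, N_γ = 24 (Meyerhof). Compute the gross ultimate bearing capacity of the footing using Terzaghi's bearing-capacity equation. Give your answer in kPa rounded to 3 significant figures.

q = γ·D_f = 18.6 × 1.62 = 30.132 kPa.
c·N_c = 14.7 × 37 = 543.9 kPa
q·N_q = 30.132 × 24.6 = 741.25 kPa
0.5·γ·B·N_γ = 0.5 × 18.6 × 2.4 × 24 = 535.68 kPa
q_ult = 543.9 + 741.25 + 535.68 = 1820.8 kPa.

q_ult ≈ 1820 kPa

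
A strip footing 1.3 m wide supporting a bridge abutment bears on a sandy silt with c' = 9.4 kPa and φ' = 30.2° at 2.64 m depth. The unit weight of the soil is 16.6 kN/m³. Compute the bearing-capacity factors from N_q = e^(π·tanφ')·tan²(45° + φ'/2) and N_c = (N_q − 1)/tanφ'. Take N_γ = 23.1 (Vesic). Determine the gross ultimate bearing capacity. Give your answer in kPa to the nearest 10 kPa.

q_ult ≈ 1360 kPa

tan30.2° = 0.582, so N_q = e^(π×0.582)·tan²(60.1°) = 6.224 × 3.024 = 18.82.
N_c = (18.82 − 1)/tan30.2° = 30.62.
Effective surcharge at the founding depth q = γ·D_f = 16.6 × 2.64 = 43.824 kPa.
q_ult = c·N_c + q·N_q + 0.5·γ·B·N_γ
     = 9.4 × 30.625 + 43.824 × 18.824 + 0.5 × 16.6 × 1.3 × 23.1
     = 287.87 + 824.94 + 249.25 = 1362.1 kPa.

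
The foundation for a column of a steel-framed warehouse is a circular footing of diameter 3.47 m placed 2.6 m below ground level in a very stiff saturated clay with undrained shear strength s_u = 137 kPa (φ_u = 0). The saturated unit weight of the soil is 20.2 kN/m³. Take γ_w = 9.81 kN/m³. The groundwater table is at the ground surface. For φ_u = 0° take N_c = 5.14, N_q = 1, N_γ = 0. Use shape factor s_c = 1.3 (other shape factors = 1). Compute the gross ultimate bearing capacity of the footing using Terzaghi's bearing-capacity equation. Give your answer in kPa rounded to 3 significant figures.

q_ult ≈ 942 kPa

γ' = 20.2 − 9.81 = 10.39 kN/m³ (submerged throughout). q = 10.39 × 2.6 = 27.014 kPa.
c·N_c·s_c = 137 × 5.14 × 1.3 = 915.43 kPa
q·N_q = 27.014 × 1 = 27.014 kPa
q_ult = 915.43 + 27.014 = 942.45 kPa.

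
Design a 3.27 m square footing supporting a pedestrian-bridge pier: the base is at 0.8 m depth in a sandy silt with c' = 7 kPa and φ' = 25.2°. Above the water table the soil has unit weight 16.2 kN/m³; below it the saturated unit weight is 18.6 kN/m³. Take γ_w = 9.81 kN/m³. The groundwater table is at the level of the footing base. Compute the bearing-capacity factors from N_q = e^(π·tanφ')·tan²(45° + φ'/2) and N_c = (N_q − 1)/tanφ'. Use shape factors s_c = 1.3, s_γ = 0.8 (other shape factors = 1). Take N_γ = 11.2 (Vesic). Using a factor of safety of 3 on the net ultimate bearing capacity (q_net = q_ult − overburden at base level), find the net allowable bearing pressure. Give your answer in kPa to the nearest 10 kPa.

N_q = e^(π·tan25.2°)·tan²(57.6°) = 10.89; N_c = (N_q − 1)/tanφ' = 21.02.
Overburden at base level: q = 16.2 × 0.8 = 12.96 kPa.
Below the base the soil is submerged, so the ½γBN_γ term uses γ' = 18.6 − 9.81 = 8.79 kN/m³.
Cohesion term c·N_c·s_c = 7 × 21.016 × 1.3 = 191.24 kPa; surcharge term q·N_q = 12.96 × 10.889 = 141.13 kPa; self-weight term 0.5·γ·B·N_γ·s_γ = 0.5 × 8.79 × 3.27 × 11.2 × 0.8 = 128.77 kPa.
q_ult = 191.24 + 141.13 + 128.77 = 461.14 kPa.
q_net = 461.14 − 12.96 = 448.18 kPa.
q_all(net) = 448.18 / 3 = 149.39 kPa.

q_all(net) ≈ 150 kPa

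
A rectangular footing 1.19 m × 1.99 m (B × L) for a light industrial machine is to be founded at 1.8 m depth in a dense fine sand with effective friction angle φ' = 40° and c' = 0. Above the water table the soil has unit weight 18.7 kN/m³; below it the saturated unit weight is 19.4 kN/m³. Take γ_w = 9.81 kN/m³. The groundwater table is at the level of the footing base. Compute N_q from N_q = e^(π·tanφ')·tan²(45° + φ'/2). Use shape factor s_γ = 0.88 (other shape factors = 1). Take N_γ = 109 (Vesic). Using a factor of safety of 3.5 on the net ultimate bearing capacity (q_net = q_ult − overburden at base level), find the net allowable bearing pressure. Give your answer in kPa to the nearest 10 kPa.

q_all(net) ≈ 760 kPa

N_q = e^(π·tan40°)·tan²(65°) = 64.2.
Effective surcharge at the founding depth q = γ·D_f = 18.7 × 1.8 = 33.66 kPa.
The water table coincides with the base, so in the self-weight term γ → γ' = 9.59 kN/m³.
q_ult = q·N_q + 0.5·γ·B·N_γ·s_γ
     = 33.66 × 64.195 + 0.5 × 9.59 × 1.19 × 109 × 0.88
     = 2160.8 + 547.32 = 2708.1 kPa.
q_net = 2708.1 − 33.66 = 2674.5 kPa.
q_all(net) = 2674.5 / 3.5 = 764.14 kPa.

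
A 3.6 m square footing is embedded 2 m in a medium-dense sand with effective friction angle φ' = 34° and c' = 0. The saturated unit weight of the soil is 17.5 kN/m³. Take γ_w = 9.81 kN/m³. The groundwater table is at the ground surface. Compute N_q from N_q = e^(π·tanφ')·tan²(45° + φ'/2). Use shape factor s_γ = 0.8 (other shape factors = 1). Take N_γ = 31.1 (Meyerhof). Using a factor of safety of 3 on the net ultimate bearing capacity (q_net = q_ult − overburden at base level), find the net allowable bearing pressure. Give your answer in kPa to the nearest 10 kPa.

q_all(net) ≈ 260 kPa

N_q = e^(π·tan34°)·tan²(62°) = 29.44.
Water table at ground surface, so effective unit weight γ' = 17.5 − 9.81 = 7.69 kN/m³ is used throughout; overburden q = 7.69 × 2 = 15.38 kPa; the same γ' applies in the ½γBN_γ term.
Surcharge term q·N_q = 15.38 × 29.44 = 452.78 kPa; self-weight term 0.5·γ·B·N_γ·s_γ = 0.5 × 7.69 × 3.6 × 31.1 × 0.8 = 344.39 kPa.
q_ult = 452.78 + 344.39 = 797.17 kPa.
q_net = 797.17 − 15.38 = 781.79 kPa.
q_all(net) = 781.79 / 3 = 260.6 kPa.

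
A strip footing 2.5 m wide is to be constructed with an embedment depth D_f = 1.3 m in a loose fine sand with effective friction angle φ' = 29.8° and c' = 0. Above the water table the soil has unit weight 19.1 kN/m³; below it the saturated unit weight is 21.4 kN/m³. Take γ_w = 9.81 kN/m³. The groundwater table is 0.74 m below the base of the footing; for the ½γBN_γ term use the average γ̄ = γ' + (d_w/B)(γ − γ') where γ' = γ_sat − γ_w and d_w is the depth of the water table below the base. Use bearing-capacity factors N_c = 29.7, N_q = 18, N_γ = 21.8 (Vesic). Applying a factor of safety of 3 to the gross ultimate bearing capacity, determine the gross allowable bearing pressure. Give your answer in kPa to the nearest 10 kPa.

q = γ·D_f = 19.1 × 1.3 = 24.83 kPa.
γ' = 11.59 kN/m³; averaging over the depth B below the base, γ̄ = γ' + (d_w/B)(γ − γ') = 13.813 kN/m³.
q·N_q = 24.83 × 18 = 446.94 kPa
0.5·γ·B·N_γ = 0.5 × 13.813 × 2.5 × 21.8 = 376.4 kPa
q_ult = 446.94 + 376.4 = 823.34 kPa.
q_all = q_ult / FS = 823.34 / 3 = 274.45 kPa.

q_all ≈ 270 kPa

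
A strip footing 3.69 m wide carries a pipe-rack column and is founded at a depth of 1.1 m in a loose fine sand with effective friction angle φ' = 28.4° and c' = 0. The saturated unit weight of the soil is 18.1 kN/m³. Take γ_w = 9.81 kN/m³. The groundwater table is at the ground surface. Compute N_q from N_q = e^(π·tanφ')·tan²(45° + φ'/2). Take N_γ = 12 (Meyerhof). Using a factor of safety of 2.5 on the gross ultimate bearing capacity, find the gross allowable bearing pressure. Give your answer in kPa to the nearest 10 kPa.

q_all ≈ 130 kPa

N_q = e^(π·tan28.4°)·tan²(59.2°) = 15.38.
Water table at ground surface, so effective unit weight γ' = 18.1 − 9.81 = 8.29 kN/m³ is used throughout; overburden q = 8.29 × 1.1 = 9.119 kPa; the same γ' applies in the ½γBN_γ term.
Surcharge term q·N_q = 9.119 × 15.383 = 140.28 kPa; self-weight term 0.5·γ·B·N_γ = 0.5 × 8.29 × 3.69 × 12 = 183.54 kPa.
q_ult = 140.28 + 183.54 = 323.82 kPa.
q_all = 323.82 / 2.5 = 129.53 kPa.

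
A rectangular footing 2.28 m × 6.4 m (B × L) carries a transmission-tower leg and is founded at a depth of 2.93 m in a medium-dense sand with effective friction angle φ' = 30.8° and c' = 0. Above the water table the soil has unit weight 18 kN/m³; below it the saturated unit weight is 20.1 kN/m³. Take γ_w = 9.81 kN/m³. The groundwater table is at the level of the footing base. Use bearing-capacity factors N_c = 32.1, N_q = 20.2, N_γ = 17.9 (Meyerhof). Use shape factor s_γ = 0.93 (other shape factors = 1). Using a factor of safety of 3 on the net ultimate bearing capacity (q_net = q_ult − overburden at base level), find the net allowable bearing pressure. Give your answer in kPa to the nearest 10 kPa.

q = γ·D_f = 18 × 2.93 = 52.74 kPa.
For the ½γBN_γ term take γ' = 20.1 − 9.81 = 10.29 kN/m³ (soil below base is submerged).
q·N_q = 52.74 × 20.2 = 1065.3 kPa
0.5·γ·B·N_γ·s_γ = 0.5 × 10.29 × 2.28 × 17.9 × 0.93 = 195.28 kPa
q_ult = 1065.3 + 195.28 = 1260.6 kPa.
q_net = 1260.6 − 52.74 = 1207.9 kPa.
q_all(net) = 1207.9 / 3 = 402.63 kPa.

q_all(net) ≈ 400 kPa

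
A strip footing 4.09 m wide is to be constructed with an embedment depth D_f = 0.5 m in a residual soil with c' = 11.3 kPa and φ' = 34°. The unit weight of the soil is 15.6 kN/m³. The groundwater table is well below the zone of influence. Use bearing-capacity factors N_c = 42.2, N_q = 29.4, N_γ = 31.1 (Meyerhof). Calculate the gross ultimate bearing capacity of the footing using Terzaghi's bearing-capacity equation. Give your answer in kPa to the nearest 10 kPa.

Effective surcharge at the founding depth q = γ·D_f = 15.6 × 0.5 = 7.8 kPa.
q_ult = c·N_c + q·N_q + 0.5·γ·B·N_γ
     = 11.3 × 42.2 + 7.8 × 29.4 + 0.5 × 15.6 × 4.09 × 31.1
     = 476.86 + 229.32 + 992.15 = 1698.3 kPa.

q_ult ≈ 1700 kPa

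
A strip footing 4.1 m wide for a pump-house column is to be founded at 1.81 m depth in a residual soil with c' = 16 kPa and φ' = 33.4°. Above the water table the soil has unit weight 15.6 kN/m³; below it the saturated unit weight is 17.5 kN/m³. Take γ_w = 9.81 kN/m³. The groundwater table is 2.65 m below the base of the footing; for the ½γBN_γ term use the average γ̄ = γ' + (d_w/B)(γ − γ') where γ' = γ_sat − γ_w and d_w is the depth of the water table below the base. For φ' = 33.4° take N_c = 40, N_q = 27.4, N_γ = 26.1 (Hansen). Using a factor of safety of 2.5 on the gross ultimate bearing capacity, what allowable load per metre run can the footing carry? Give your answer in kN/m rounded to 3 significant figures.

≈ 3440 kN/m

Effective surcharge at the founding depth q = γ·D_f = 15.6 × 1.81 = 28.236 kPa.
With d_w = 2.65 m < B, γ̄ = 7.69 + (2.65/4.1) × (15.6 − 7.69) = 12.803 kN/m³.
q_ult = c·N_c + q·N_q + 0.5·γ·B·N_γ
     = 16 × 40 + 28.236 × 27.4 + 0.5 × 12.803 × 4.1 × 26.1
     = 640 + 773.67 + 685 = 2098.7 kPa.
Gross allowable pressure q_all = 2098.7 / 2.5 = 839.47 kPa.
Allowable wall load = q_all × B = 839.47 × 4.1 = 3441.8 kN per metre run.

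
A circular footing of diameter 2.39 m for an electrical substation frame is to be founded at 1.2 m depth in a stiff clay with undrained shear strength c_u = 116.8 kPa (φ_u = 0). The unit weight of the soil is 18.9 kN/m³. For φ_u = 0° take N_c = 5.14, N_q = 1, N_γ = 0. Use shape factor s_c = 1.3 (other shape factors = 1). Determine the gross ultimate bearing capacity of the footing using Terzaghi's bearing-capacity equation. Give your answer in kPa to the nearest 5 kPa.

q = γ·D_f = 18.9 × 1.2 = 22.68 kPa.
c·N_c·s_c = 116.8 × 5.14 × 1.3 = 780.46 kPa
q·N_q = 22.68 × 1 = 22.68 kPa
q_ult = 780.46 + 22.68 = 803.14 kPa.

q_ult ≈ 805 kPa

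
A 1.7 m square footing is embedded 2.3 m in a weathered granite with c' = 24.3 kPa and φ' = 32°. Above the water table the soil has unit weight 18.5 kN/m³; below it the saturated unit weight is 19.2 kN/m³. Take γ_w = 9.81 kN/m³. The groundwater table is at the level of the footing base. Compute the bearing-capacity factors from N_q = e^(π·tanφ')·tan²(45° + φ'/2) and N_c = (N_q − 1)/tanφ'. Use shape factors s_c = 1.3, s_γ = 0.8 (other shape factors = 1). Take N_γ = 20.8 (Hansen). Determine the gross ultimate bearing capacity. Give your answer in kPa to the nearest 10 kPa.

tan32° = 0.6249, so N_q = e^(π×0.6249)·tan²(61°) = 7.121 × 3.255 = 23.18.
N_c = (23.18 − 1)/tan32° = 35.49.
Effective surcharge at the founding depth q = γ·D_f = 18.5 × 2.3 = 42.55 kPa.
The water table coincides with the base, so in the self-weight term γ → γ' = 9.39 kN/m³.
q_ult = c·N_c·s_c + q·N_q + 0.5·γ·B·N_γ·s_γ
     = 24.3 × 35.49 × 1.3 + 42.55 × 23.177 + 0.5 × 9.39 × 1.7 × 20.8 × 0.8
     = 1121.1 + 986.17 + 132.81 = 2240.1 kPa.

q_ult ≈ 2240 kPa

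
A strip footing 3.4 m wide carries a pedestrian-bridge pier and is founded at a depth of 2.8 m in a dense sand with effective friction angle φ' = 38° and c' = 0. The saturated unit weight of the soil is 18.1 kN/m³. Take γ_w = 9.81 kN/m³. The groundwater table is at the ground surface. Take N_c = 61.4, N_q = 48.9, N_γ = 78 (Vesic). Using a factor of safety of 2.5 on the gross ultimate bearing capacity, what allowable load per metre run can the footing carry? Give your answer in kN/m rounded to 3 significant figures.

≈ 3040 kN/m

γ' = 18.1 − 9.81 = 8.29 kN/m³ (submerged throughout). q = 8.29 × 2.8 = 23.212 kPa; the same γ' applies in the ½γBN_γ term.
q·N_q = 23.212 × 48.9 = 1135.1 kPa
0.5·γ·B·N_γ = 0.5 × 8.29 × 3.4 × 78 = 1099.3 kPa
q_ult = 1135.1 + 1099.3 = 2234.3 kPa.
Gross allowable pressure q_all = 2234.3 / 2.5 = 893.73 kPa.
Allowable wall load = q_all × B = 893.73 × 3.4 = 3038.7 kN per metre run.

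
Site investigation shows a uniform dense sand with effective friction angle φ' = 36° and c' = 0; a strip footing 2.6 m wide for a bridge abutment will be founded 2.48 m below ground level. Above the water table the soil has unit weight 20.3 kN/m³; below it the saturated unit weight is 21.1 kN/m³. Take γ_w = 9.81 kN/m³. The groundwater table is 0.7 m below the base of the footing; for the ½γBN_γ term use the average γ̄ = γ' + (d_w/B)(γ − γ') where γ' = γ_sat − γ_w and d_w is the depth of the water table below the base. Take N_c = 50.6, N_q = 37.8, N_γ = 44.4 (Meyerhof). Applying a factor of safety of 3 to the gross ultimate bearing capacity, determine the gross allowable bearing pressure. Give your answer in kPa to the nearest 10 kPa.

q_all ≈ 900 kPa

q = γ·D_f = 20.3 × 2.48 = 50.344 kPa.
γ' = 11.29 kN/m³; averaging over the depth B below the base, γ̄ = γ' + (d_w/B)(γ − γ') = 13.716 kN/m³.
q·N_q = 50.344 × 37.8 = 1903 kPa
0.5·γ·B·N_γ = 0.5 × 13.716 × 2.6 × 44.4 = 791.67 kPa
q_ult = 1903 + 791.67 = 2694.7 kPa.
q_all = q_ult / FS = 2694.7 / 3 = 898.23 kPa.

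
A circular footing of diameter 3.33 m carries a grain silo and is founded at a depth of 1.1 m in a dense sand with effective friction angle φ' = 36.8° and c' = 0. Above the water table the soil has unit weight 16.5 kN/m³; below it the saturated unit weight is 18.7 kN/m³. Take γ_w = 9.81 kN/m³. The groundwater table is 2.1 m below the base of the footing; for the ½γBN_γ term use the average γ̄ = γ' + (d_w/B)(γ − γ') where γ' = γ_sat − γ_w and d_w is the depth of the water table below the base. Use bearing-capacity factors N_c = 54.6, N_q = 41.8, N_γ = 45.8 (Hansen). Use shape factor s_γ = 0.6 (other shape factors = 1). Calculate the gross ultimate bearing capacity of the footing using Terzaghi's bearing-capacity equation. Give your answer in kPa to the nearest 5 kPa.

Effective surcharge at the founding depth q = γ·D_f = 16.5 × 1.1 = 18.15 kPa.
With d_w = 2.1 m < B, γ̄ = 8.89 + (2.1/3.33) × (16.5 − 8.89) = 13.689 kN/m³.
q_ult = q·N_q + 0.5·γ·B·N_γ·s_γ
     = 18.15 × 41.8 + 0.5 × 13.689 × 3.33 × 45.8 × 0.6
     = 758.67 + 626.33 = 1385 kPa.

q_ult ≈ 1385 kPa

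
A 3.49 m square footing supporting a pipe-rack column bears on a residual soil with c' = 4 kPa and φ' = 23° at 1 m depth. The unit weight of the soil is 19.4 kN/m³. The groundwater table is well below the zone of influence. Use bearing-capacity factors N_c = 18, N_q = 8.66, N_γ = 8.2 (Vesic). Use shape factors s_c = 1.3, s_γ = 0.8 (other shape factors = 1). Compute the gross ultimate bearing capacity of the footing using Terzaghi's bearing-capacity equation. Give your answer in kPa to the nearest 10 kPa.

q_ult ≈ 480 kPa

q = γ·D_f = 19.4 × 1 = 19.4 kPa.
c·N_c·s_c = 4 × 18 × 1.3 = 93.6 kPa
q·N_q = 19.4 × 8.66 = 168 kPa
0.5·γ·B·N_γ·s_γ = 0.5 × 19.4 × 3.49 × 8.2 × 0.8 = 222.08 kPa
q_ult = 93.6 + 168 + 222.08 = 483.68 kPa.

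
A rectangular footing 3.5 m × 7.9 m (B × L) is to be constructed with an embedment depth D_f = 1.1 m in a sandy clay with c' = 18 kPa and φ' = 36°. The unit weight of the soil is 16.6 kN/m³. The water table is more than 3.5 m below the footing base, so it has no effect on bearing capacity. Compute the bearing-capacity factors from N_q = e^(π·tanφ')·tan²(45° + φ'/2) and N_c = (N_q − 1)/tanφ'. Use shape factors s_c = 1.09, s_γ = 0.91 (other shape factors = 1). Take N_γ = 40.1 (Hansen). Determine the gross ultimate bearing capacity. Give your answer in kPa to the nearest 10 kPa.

q_ult ≈ 2740 kPa

tan36° = 0.7265, so N_q = e^(π×0.7265)·tan²(63°) = 9.801 × 3.852 = 37.75.
N_c = (37.75 − 1)/tan36° = 50.59.
q = γ·D_f = 16.6 × 1.1 = 18.26 kPa.
c·N_c·s_c = 18 × 50.585 × 1.09 = 992.49 kPa
q·N_q = 18.26 × 37.752 = 689.36 kPa
0.5·γ·B·N_γ·s_γ = 0.5 × 16.6 × 3.5 × 40.1 × 0.91 = 1060.1 kPa
q_ult = 992.49 + 689.36 + 1060.1 = 2741.9 kPa.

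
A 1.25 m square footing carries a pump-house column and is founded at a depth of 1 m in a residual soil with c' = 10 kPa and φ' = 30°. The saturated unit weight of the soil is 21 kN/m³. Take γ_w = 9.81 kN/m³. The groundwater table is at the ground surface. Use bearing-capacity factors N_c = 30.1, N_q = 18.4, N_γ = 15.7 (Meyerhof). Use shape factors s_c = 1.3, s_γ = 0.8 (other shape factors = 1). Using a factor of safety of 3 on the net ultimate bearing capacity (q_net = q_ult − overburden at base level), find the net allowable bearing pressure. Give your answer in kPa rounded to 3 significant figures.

q_all(net) ≈ 225 kPa

Water table at ground surface, so effective unit weight γ' = 21 − 9.81 = 11.19 kN/m³ is used throughout; overburden q = 11.19 × 1 = 11.19 kPa; the same γ' applies in the ½γBN_γ term.
Cohesion term c·N_c·s_c = 10 × 30.1 × 1.3 = 391.3 kPa; surcharge term q·N_q = 11.19 × 18.4 = 205.9 kPa; self-weight term 0.5·γ·B·N_γ·s_γ = 0.5 × 11.19 × 1.25 × 15.7 × 0.8 = 87.841 kPa.
q_ult = 391.3 + 205.9 + 87.841 = 685.04 kPa.
q_net = 685.04 − 11.19 = 673.85 kPa.
q_all(net) = 673.85 / 3 = 224.62 kPa.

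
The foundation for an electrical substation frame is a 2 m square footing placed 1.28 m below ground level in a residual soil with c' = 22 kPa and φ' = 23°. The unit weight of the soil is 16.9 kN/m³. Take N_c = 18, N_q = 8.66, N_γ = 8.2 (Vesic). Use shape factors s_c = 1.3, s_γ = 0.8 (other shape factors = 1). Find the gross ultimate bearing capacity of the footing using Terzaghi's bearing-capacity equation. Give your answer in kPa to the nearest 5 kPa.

q_ult ≈ 815 kPa

q = γ·D_f = 16.9 × 1.28 = 21.632 kPa.
c·N_c·s_c = 22 × 18 × 1.3 = 514.8 kPa
q·N_q = 21.632 × 8.66 = 187.33 kPa
0.5·γ·B·N_γ·s_γ = 0.5 × 16.9 × 2 × 8.2 × 0.8 = 110.86 kPa
q_ult = 514.8 + 187.33 + 110.86 = 813 kPa.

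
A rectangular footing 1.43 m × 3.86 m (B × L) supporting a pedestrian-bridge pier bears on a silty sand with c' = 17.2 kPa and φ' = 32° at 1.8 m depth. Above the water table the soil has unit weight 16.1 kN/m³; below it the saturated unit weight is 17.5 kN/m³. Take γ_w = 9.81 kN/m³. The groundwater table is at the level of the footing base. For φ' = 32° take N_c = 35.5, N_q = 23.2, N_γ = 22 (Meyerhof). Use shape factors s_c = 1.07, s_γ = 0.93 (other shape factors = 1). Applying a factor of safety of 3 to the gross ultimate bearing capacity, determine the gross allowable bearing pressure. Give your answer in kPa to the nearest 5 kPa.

q_all ≈ 480 kPa

Effective surcharge at the founding depth q = γ·D_f = 16.1 × 1.8 = 28.98 kPa.
The water table coincides with the base, so in the self-weight term γ → γ' = 7.69 kN/m³.
q_ult = c·N_c·s_c + q·N_q + 0.5·γ·B·N_γ·s_γ
     = 17.2 × 35.5 × 1.07 + 28.98 × 23.2 + 0.5 × 7.69 × 1.43 × 22 × 0.93
     = 653.34 + 672.34 + 112.5 = 1438.2 kPa.
q_all = q_ult / FS = 1438.2 / 3 = 479.39 kPa.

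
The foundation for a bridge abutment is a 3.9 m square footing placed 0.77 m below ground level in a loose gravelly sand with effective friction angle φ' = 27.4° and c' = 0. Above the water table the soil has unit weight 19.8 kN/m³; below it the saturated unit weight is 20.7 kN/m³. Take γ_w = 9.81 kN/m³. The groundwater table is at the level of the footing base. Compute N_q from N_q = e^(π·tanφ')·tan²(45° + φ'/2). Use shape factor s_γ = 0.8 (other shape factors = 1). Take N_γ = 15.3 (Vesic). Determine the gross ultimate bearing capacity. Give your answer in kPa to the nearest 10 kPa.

tan27.4° = 0.5184, so N_q = e^(π×0.5184)·tan²(58.7°) = 5.096 × 2.705 = 13.78.
Effective surcharge at the founding depth q = γ·D_f = 19.8 × 0.77 = 15.246 kPa.
The water table coincides with the base, so in the self-weight term γ → γ' = 10.89 kN/m³.
q_ult = q·N_q + 0.5·γ·B·N_γ·s_γ
     = 15.246 × 13.785 + 0.5 × 10.89 × 3.9 × 15.3 × 0.8
     = 210.17 + 259.92 = 470.09 kPa.

q_ult ≈ 470 kPa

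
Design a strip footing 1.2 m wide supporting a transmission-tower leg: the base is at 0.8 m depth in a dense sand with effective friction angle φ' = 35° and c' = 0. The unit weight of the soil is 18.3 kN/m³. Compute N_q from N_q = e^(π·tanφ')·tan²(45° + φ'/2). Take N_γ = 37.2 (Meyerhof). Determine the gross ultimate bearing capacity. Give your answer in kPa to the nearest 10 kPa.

q_ult ≈ 900 kPa

tan35° = 0.7002, so N_q = e^(π×0.7002)·tan²(62.5°) = 9.023 × 3.69 = 33.3.
Overburden at base level: q = 18.3 × 0.8 = 14.64 kPa.
Surcharge term q·N_q = 14.64 × 33.296 = 487.45 kPa; self-weight term 0.5·γ·B·N_γ = 0.5 × 18.3 × 1.2 × 37.2 = 408.46 kPa.
q_ult = 487.45 + 408.46 = 895.91 kPa.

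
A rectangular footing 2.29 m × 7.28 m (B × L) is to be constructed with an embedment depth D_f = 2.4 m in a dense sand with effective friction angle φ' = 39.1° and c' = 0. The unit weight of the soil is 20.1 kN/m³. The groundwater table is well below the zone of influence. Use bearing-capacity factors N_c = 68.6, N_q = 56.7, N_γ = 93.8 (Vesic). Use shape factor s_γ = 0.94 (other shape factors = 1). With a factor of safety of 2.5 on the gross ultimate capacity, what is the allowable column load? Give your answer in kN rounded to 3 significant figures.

Effective surcharge at the founding depth q = γ·D_f = 20.1 × 2.4 = 48.24 kPa.
q_ult = q·N_q + 0.5·γ·B·N_γ·s_γ
     = 48.24 × 56.7 + 0.5 × 20.1 × 2.29 × 93.8 × 0.94
     = 2735.2 + 2029.2 = 4764.4 kPa.
Gross allowable pressure q_all = 4764.4 / 2.5 = 1905.8 kPa.
Footing area = 16.6712 m², so allowable column load = 1905.8 × 16.6712 = 31772 kN.

P_all ≈ 31800 kN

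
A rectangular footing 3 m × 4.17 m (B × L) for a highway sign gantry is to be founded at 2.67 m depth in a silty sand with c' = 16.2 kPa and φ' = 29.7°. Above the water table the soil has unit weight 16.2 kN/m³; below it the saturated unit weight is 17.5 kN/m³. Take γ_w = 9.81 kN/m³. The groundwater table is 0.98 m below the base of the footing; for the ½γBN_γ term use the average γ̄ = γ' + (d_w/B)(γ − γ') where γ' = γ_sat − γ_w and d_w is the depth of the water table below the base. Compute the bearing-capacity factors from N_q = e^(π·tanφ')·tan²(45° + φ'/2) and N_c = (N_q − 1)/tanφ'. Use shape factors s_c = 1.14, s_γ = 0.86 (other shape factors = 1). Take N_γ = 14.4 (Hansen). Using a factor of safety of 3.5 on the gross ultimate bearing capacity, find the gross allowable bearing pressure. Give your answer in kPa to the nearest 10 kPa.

q_all ≈ 430 kPa

N_q = e^(π·tan29.7°)·tan²(59.85°) = 17.79; N_c = (N_q − 1)/tanφ' = 29.43.
q = γ·D_f = 16.2 × 2.67 = 43.254 kPa.
γ' = 7.69 kN/m³; averaging over the depth B below the base, γ̄ = γ' + (d_w/B)(γ − γ') = 10.47 kN/m³.
c·N_c·s_c = 16.2 × 29.431 × 1.14 = 543.53 kPa
q·N_q = 43.254 × 17.787 = 769.36 kPa
0.5·γ·B·N_γ·s_γ = 0.5 × 10.47 × 3 × 14.4 × 0.86 = 194.49 kPa
q_ult = 543.53 + 769.36 + 194.49 = 1507.4 kPa.
q_all = 1507.4 / 3.5 = 430.68 kPa.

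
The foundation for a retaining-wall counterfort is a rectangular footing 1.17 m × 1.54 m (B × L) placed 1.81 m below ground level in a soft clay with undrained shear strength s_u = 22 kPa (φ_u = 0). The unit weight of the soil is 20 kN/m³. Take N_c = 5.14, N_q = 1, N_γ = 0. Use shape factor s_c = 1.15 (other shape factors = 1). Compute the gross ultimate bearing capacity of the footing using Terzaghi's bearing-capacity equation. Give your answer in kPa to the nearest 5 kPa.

Effective surcharge at the founding depth q = γ·D_f = 20 × 1.81 = 36.2 kPa.
q_ult = c·N_c·s_c + q·N_q
     = 22 × 5.14 × 1.15 + 36.2 × 1
     = 130.04 + 36.2 = 166.24 kPa.

q_ult ≈ 165 kPa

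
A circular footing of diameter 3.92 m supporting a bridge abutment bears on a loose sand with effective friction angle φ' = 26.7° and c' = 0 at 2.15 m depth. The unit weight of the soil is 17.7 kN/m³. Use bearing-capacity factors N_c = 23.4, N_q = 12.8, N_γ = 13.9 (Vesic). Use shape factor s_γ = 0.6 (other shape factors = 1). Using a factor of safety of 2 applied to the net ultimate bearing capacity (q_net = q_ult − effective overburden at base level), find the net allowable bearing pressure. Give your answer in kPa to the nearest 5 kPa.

q_all(net) ≈ 370 kPa

Overburden at base level: q = 17.7 × 2.15 = 38.055 kPa.
Surcharge term q·N_q = 38.055 × 12.8 = 487.1 kPa; self-weight term 0.5·γ·B·N_γ·s_γ = 0.5 × 17.7 × 3.92 × 13.9 × 0.6 = 289.33 kPa.
q_ult = 487.1 + 289.33 = 776.44 kPa.
Net ultimate: q_net = 776.44 − 38.055 = 738.38 kPa.
q_all(net) = 738.38 / 2 = 369.19 kPa.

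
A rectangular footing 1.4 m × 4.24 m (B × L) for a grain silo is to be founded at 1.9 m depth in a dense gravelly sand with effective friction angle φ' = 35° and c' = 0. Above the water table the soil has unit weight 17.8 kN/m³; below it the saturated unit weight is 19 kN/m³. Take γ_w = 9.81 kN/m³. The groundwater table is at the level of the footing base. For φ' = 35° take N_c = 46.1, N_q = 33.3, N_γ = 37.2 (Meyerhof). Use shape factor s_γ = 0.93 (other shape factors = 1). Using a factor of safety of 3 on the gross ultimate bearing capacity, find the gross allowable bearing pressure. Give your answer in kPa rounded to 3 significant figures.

q_all ≈ 450 kPa

Overburden at base level: q = 17.8 × 1.9 = 33.82 kPa.
Below the base the soil is submerged, so the ½γBN_γ term uses γ' = 19 − 9.81 = 9.19 kN/m³.
Surcharge term q·N_q = 33.82 × 33.3 = 1126.2 kPa; self-weight term 0.5·γ·B·N_γ·s_γ = 0.5 × 9.19 × 1.4 × 37.2 × 0.93 = 222.56 kPa.
q_ult = 1126.2 + 222.56 = 1348.8 kPa.
q_all = 1348.8 / 3 = 449.59 kPa.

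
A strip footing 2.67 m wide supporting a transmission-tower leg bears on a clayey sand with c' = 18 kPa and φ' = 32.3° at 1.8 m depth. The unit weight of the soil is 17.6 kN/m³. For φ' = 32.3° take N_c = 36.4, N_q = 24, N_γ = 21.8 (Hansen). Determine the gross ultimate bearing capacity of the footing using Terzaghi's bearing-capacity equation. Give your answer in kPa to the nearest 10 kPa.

Effective surcharge at the founding depth q = γ·D_f = 17.6 × 1.8 = 31.68 kPa.
q_ult = c·N_c + q·N_q + 0.5·γ·B·N_γ
     = 18 × 36.4 + 31.68 × 24 + 0.5 × 17.6 × 2.67 × 21.8
     = 655.2 + 760.32 + 512.21 = 1927.7 kPa.

q_ult ≈ 1930 kPa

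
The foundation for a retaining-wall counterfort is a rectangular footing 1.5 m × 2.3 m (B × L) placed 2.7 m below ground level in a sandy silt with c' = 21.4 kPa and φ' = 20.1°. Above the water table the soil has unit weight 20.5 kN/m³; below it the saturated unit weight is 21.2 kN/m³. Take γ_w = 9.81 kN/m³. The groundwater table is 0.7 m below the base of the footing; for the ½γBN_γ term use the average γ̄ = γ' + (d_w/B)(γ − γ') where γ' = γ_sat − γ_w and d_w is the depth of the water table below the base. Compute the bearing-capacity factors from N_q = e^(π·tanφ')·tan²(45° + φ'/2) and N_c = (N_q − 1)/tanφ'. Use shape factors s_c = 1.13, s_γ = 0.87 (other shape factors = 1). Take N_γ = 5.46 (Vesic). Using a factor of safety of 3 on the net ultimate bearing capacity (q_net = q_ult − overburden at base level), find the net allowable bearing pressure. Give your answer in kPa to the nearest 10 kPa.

q_all(net) ≈ 240 kPa

N_q = e^(π·tan20.1°)·tan²(55.05°) = 6.46; N_c = (N_q − 1)/tanφ' = 14.93.
Overburden at base level: q = 20.5 × 2.7 = 55.35 kPa.
The water table is 0.7 m below the base (< B = 1.5 m), so the ½γBN_γ term uses γ̄ = γ' + (d_w/B)(γ − γ') = 11.39 + (0.7/1.5)(20.5 − 11.39) = 15.641 kN/m³.
Cohesion term c·N_c·s_c = 21.4 × 14.929 × 1.13 = 361.01 kPa; surcharge term q·N_q = 55.35 × 6.4633 = 357.74 kPa; self-weight term 0.5·γ·B·N_γ·s_γ = 0.5 × 15.641 × 1.5 × 5.46 × 0.87 = 55.725 kPa.
q_ult = 361.01 + 357.74 + 55.725 = 774.48 kPa.
q_net = 774.48 − 55.35 = 719.13 kPa.
q_all(net) = 719.13 / 3 = 239.71 kPa.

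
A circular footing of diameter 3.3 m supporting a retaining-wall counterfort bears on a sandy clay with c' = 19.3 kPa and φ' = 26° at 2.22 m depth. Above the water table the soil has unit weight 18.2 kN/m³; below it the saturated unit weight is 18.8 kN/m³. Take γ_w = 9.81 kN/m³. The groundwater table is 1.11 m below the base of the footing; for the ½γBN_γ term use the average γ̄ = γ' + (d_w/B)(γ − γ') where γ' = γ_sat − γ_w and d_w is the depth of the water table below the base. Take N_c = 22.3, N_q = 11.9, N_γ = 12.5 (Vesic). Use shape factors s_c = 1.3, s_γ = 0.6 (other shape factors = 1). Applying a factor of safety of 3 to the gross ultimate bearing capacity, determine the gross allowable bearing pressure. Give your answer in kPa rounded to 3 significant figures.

Effective surcharge at the founding depth q = γ·D_f = 18.2 × 2.22 = 40.404 kPa.
With d_w = 1.11 m < B, γ̄ = 8.99 + (1.11/3.3) × (18.2 − 8.99) = 12.088 kN/m³.
q_ult = c·N_c·s_c + q·N_q + 0.5·γ·B·N_γ·s_γ
     = 19.3 × 22.3 × 1.3 + 40.404 × 11.9 + 0.5 × 12.088 × 3.3 × 12.5 × 0.6
     = 559.51 + 480.81 + 149.59 = 1189.9 kPa.
q_all = q_ult / FS = 1189.9 / 3 = 396.63 kPa.

q_all ≈ 397 kPa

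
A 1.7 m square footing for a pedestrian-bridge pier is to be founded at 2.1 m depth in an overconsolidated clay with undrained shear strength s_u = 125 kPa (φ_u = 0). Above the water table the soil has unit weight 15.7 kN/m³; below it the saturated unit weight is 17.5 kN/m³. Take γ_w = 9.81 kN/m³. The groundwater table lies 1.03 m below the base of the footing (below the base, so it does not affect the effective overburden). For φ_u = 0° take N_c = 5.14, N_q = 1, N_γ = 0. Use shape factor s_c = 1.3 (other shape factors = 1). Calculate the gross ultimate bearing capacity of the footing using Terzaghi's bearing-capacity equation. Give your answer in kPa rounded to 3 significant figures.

q = γ·D_f = 15.7 × 2.1 = 32.97 kPa.
c·N_c·s_c = 125 × 5.14 × 1.3 = 835.25 kPa
q·N_q = 32.97 × 1 = 32.97 kPa
q_ult = 835.25 + 32.97 = 868.22 kPa.

q_ult ≈ 868 kPa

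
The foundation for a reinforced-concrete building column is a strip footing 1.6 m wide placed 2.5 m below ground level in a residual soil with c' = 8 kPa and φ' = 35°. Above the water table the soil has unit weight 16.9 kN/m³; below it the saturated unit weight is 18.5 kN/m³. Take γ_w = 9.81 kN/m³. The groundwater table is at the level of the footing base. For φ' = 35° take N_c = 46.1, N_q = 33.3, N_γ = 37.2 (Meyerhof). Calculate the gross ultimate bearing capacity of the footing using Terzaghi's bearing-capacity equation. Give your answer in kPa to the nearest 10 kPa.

q = γ·D_f = 16.9 × 2.5 = 42.25 kPa.
For the ½γBN_γ term take γ' = 18.5 − 9.81 = 8.69 kN/m³ (soil below base is submerged).
c·N_c = 8 × 46.1 = 368.8 kPa
q·N_q = 42.25 × 33.3 = 1406.9 kPa
0.5·γ·B·N_γ = 0.5 × 8.69 × 1.6 × 37.2 = 258.61 kPa
q_ult = 368.8 + 1406.9 + 258.61 = 2034.3 kPa.

q_ult ≈ 2030 kPa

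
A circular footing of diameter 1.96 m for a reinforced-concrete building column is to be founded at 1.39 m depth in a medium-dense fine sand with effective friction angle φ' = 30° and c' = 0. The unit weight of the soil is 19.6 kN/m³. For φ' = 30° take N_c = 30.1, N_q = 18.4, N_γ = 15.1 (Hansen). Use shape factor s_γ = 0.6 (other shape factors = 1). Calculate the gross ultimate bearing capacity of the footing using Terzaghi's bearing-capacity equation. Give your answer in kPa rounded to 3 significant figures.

q = γ·D_f = 19.6 × 1.39 = 27.244 kPa.
q·N_q = 27.244 × 18.4 = 501.29 kPa
0.5·γ·B·N_γ·s_γ = 0.5 × 19.6 × 1.96 × 15.1 × 0.6 = 174.02 kPa
q_ult = 501.29 + 174.02 = 675.31 kPa.

q_ult ≈ 675 kPa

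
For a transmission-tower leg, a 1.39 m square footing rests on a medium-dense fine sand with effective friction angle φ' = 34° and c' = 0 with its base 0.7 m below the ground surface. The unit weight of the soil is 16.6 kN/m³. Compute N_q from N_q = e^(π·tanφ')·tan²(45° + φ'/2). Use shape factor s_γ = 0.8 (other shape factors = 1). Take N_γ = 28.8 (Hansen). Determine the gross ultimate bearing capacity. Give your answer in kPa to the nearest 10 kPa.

q_ult ≈ 610 kPa

tan34° = 0.6745, so N_q = e^(π×0.6745)·tan²(62°) = 8.323 × 3.537 = 29.44.
q = γ·D_f = 16.6 × 0.7 = 11.62 kPa.
q·N_q = 11.62 × 29.44 = 342.09 kPa
0.5·γ·B·N_γ·s_γ = 0.5 × 16.6 × 1.39 × 28.8 × 0.8 = 265.81 kPa
q_ult = 342.09 + 265.81 = 607.9 kPa.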